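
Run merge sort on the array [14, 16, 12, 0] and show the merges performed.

Divide and conquer:
  Merge [14] + [16] -> [14, 16]
  Merge [12] + [0] -> [0, 12]
  Merge [14, 16] + [0, 12] -> [0, 12, 14, 16]


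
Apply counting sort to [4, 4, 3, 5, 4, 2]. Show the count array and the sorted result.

Count array: [0, 0, 1, 1, 3, 1]
(count[i] = number of elements equal to i)
Cumulative count: [0, 0, 1, 2, 5, 6]
Sorted: [2, 3, 4, 4, 4, 5]


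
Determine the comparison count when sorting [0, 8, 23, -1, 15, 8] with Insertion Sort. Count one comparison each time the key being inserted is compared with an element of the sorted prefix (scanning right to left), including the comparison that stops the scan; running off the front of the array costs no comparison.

Insert 8: 0 <= 8 (stop) = 1 comparison(s) -> [0, 8, 23, -1, 15, 8]
Insert 23: 8 <= 23 (stop) = 1 comparison(s) -> [0, 8, 23, -1, 15, 8]
Insert -1: 23 > -1 (shift), 8 > -1 (shift), 0 > -1 (shift), reached front = 3 comparison(s) -> [-1, 0, 8, 23, 15, 8]
Insert 15: 23 > 15 (shift), 8 <= 15 (stop) = 2 comparison(s) -> [-1, 0, 8, 15, 23, 8]
Insert 8: 23 > 8 (shift), 15 > 8 (shift), 8 <= 8 (stop) = 3 comparison(s) -> [-1, 0, 8, 8, 15, 23]
Total comparisons: 1 + 1 + 3 + 2 + 3 = 10


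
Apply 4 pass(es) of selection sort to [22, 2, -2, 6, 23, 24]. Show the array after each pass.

Pass 1: Select minimum -2 at index 2, swap -> [-2, 2, 22, 6, 23, 24]
Pass 2: Select minimum 2 at index 1, swap -> [-2, 2, 22, 6, 23, 24]
Pass 3: Select minimum 6 at index 3, swap -> [-2, 2, 6, 22, 23, 24]
Pass 4: Select minimum 22 at index 3, swap -> [-2, 2, 6, 22, 23, 24]


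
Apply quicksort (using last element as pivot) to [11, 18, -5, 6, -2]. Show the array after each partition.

Partition 1: pivot=-2 at index 1 -> [-5, -2, 11, 6, 18]
Partition 2: pivot=18 at index 4 -> [-5, -2, 11, 6, 18]
Partition 3: pivot=6 at index 2 -> [-5, -2, 6, 11, 18]


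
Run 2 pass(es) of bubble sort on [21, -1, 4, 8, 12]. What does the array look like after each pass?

After pass 1: [-1, 4, 8, 12, 21] (4 swaps)
After pass 2: [-1, 4, 8, 12, 21] (0 swaps)
Total swaps: 4


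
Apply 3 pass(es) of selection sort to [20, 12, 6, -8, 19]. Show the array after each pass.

Pass 1: Select minimum -8 at index 3, swap -> [-8, 12, 6, 20, 19]
Pass 2: Select minimum 6 at index 2, swap -> [-8, 6, 12, 20, 19]
Pass 3: Select minimum 12 at index 2, swap -> [-8, 6, 12, 20, 19]


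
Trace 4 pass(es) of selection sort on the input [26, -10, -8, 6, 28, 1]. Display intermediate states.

Pass 1: Select minimum -10 at index 1, swap -> [-10, 26, -8, 6, 28, 1]
Pass 2: Select minimum -8 at index 2, swap -> [-10, -8, 26, 6, 28, 1]
Pass 3: Select minimum 1 at index 5, swap -> [-10, -8, 1, 6, 28, 26]
Pass 4: Select minimum 6 at index 3, swap -> [-10, -8, 1, 6, 28, 26]


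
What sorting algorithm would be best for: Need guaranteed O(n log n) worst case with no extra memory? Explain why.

Best choice: Heapsort
Reason: Heapsort is O(n log n) worst case and sorts in-place; quicksort can degrade to O(n^2)


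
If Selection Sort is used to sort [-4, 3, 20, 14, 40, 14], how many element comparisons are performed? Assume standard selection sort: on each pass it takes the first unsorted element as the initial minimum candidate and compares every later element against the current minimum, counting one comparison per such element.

Pass 1: scan indices 1..5 for the minimum = 5 comparison(s); min is -4, place at index 0 -> [-4, 3, 20, 14, 40, 14]
Pass 2: scan indices 2..5 for the minimum = 4 comparison(s); min is 3, place at index 1 -> [-4, 3, 20, 14, 40, 14]
Pass 3: scan indices 3..5 for the minimum = 3 comparison(s); min is 14, place at index 2 -> [-4, 3, 14, 20, 40, 14]
Pass 4: scan indices 4..5 for the minimum = 2 comparison(s); min is 14, place at index 3 -> [-4, 3, 14, 14, 40, 20]
Pass 5: scan indices 5..5 for the minimum = 1 comparison(s); min is 20, place at index 4 -> [-4, 3, 14, 14, 20, 40]
Selection sort always scans the whole unsorted suffix, so the count is (n-1) + (n-2) + ... + 1 = n(n-1)/2 = 6*5/2 = 15 regardless of the input order.
Total comparisons: 5 + 4 + 3 + 2 + 1 = 15


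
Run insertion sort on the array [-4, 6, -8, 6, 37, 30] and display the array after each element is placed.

First element -4 is already 'sorted'
Insert 6: shifted 0 elements -> [-4, 6, -8, 6, 37, 30]
Insert -8: shifted 2 elements -> [-8, -4, 6, 6, 37, 30]
Insert 6: shifted 0 elements -> [-8, -4, 6, 6, 37, 30]
Insert 37: shifted 0 elements -> [-8, -4, 6, 6, 37, 30]
Insert 30: shifted 1 elements -> [-8, -4, 6, 6, 30, 37]


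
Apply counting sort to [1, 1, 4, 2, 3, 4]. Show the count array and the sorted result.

Count array: [0, 2, 1, 1, 2]
(count[i] = number of elements equal to i)
Cumulative count: [0, 2, 3, 4, 6]
Sorted: [1, 1, 2, 3, 4, 4]


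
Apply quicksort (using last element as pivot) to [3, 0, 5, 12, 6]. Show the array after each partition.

Partition 1: pivot=6 at index 3 -> [3, 0, 5, 6, 12]
Partition 2: pivot=5 at index 2 -> [3, 0, 5, 6, 12]
Partition 3: pivot=0 at index 0 -> [0, 3, 5, 6, 12]


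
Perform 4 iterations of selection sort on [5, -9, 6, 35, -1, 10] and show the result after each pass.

Pass 1: Select minimum -9 at index 1, swap -> [-9, 5, 6, 35, -1, 10]
Pass 2: Select minimum -1 at index 4, swap -> [-9, -1, 6, 35, 5, 10]
Pass 3: Select minimum 5 at index 4, swap -> [-9, -1, 5, 35, 6, 10]
Pass 4: Select minimum 6 at index 4, swap -> [-9, -1, 5, 6, 35, 10]


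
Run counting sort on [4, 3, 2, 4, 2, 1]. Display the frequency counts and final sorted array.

Count array: [0, 1, 2, 1, 2]
(count[i] = number of elements equal to i)
Cumulative count: [0, 1, 3, 4, 6]
Sorted: [1, 2, 2, 3, 4, 4]


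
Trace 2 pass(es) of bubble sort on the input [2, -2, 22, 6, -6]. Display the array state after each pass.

After pass 1: [-2, 2, 6, -6, 22] (3 swaps)
After pass 2: [-2, 2, -6, 6, 22] (1 swaps)
Total swaps: 4


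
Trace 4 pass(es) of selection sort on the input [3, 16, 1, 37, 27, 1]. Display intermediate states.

Pass 1: Select minimum 1 at index 2, swap -> [1, 16, 3, 37, 27, 1]
Pass 2: Select minimum 1 at index 5, swap -> [1, 1, 3, 37, 27, 16]
Pass 3: Select minimum 3 at index 2, swap -> [1, 1, 3, 37, 27, 16]
Pass 4: Select minimum 16 at index 5, swap -> [1, 1, 3, 16, 27, 37]


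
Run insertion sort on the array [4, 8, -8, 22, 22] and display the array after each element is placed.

First element 4 is already 'sorted'
Insert 8: shifted 0 elements -> [4, 8, -8, 22, 22]
Insert -8: shifted 2 elements -> [-8, 4, 8, 22, 22]
Insert 22: shifted 0 elements -> [-8, 4, 8, 22, 22]
Insert 22: shifted 0 elements -> [-8, 4, 8, 22, 22]


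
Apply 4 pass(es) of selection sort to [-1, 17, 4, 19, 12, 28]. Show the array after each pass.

Pass 1: Select minimum -1 at index 0, swap -> [-1, 17, 4, 19, 12, 28]
Pass 2: Select minimum 4 at index 2, swap -> [-1, 4, 17, 19, 12, 28]
Pass 3: Select minimum 12 at index 4, swap -> [-1, 4, 12, 19, 17, 28]
Pass 4: Select minimum 17 at index 4, swap -> [-1, 4, 12, 17, 19, 28]


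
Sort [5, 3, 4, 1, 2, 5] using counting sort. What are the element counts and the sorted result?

Count array: [0, 1, 1, 1, 1, 2]
(count[i] = number of elements equal to i)
Cumulative count: [0, 1, 2, 3, 4, 6]
Sorted: [1, 2, 3, 4, 5, 5]


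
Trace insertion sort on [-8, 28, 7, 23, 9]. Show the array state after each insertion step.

First element -8 is already 'sorted'
Insert 28: shifted 0 elements -> [-8, 28, 7, 23, 9]
Insert 7: shifted 1 elements -> [-8, 7, 28, 23, 9]
Insert 23: shifted 1 elements -> [-8, 7, 23, 28, 9]
Insert 9: shifted 2 elements -> [-8, 7, 9, 23, 28]


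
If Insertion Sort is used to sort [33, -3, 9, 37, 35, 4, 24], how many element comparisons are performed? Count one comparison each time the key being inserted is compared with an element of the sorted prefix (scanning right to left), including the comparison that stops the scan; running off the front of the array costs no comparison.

Insert -3: 33 > -3 (shift), reached front = 1 comparison(s) -> [-3, 33, 9, 37, 35, 4, 24]
Insert 9: 33 > 9 (shift), -3 <= 9 (stop) = 2 comparison(s) -> [-3, 9, 33, 37, 35, 4, 24]
Insert 37: 33 <= 37 (stop) = 1 comparison(s) -> [-3, 9, 33, 37, 35, 4, 24]
Insert 35: 37 > 35 (shift), 33 <= 35 (stop) = 2 comparison(s) -> [-3, 9, 33, 35, 37, 4, 24]
Insert 4: 37 > 4 (shift), 35 > 4 (shift), 33 > 4 (shift), 9 > 4 (shift), -3 <= 4 (stop) = 5 comparison(s) -> [-3, 4, 9, 33, 35, 37, 24]
Insert 24: 37 > 24 (shift), 35 > 24 (shift), 33 > 24 (shift), 9 <= 24 (stop) = 4 comparison(s) -> [-3, 4, 9, 24, 33, 35, 37]
Total comparisons: 1 + 2 + 1 + 2 + 5 + 4 = 15


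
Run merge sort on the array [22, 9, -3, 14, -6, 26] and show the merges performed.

Divide and conquer:
  Merge [9] + [-3] -> [-3, 9]
  Merge [22] + [-3, 9] -> [-3, 9, 22]
  Merge [-6] + [26] -> [-6, 26]
  Merge [14] + [-6, 26] -> [-6, 14, 26]
  Merge [-3, 9, 22] + [-6, 14, 26] -> [-6, -3, 9, 14, 22, 26]


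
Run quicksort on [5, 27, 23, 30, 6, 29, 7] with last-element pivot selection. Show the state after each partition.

Partition 1: pivot=7 at index 2 -> [5, 6, 7, 30, 27, 29, 23]
Partition 2: pivot=6 at index 1 -> [5, 6, 7, 30, 27, 29, 23]
Partition 3: pivot=23 at index 3 -> [5, 6, 7, 23, 27, 29, 30]
Partition 4: pivot=30 at index 6 -> [5, 6, 7, 23, 27, 29, 30]
Partition 5: pivot=29 at index 5 -> [5, 6, 7, 23, 27, 29, 30]


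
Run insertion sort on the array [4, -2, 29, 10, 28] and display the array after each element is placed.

First element 4 is already 'sorted'
Insert -2: shifted 1 elements -> [-2, 4, 29, 10, 28]
Insert 29: shifted 0 elements -> [-2, 4, 29, 10, 28]
Insert 10: shifted 1 elements -> [-2, 4, 10, 29, 28]
Insert 28: shifted 1 elements -> [-2, 4, 10, 28, 29]


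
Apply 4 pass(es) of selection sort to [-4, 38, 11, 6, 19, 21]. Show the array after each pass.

Pass 1: Select minimum -4 at index 0, swap -> [-4, 38, 11, 6, 19, 21]
Pass 2: Select minimum 6 at index 3, swap -> [-4, 6, 11, 38, 19, 21]
Pass 3: Select minimum 11 at index 2, swap -> [-4, 6, 11, 38, 19, 21]
Pass 4: Select minimum 19 at index 4, swap -> [-4, 6, 11, 19, 38, 21]


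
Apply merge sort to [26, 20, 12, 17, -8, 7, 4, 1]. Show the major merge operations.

Divide and conquer:
  Merge [26] + [20] -> [20, 26]
  Merge [12] + [17] -> [12, 17]
  Merge [20, 26] + [12, 17] -> [12, 17, 20, 26]
  Merge [-8] + [7] -> [-8, 7]
  Merge [4] + [1] -> [1, 4]
  Merge [-8, 7] + [1, 4] -> [-8, 1, 4, 7]
  Merge [12, 17, 20, 26] + [-8, 1, 4, 7] -> [-8, 1, 4, 7, 12, 17, 20, 26]


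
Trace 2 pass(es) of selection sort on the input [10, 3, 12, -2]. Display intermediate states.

Pass 1: Select minimum -2 at index 3, swap -> [-2, 3, 12, 10]
Pass 2: Select minimum 3 at index 1, swap -> [-2, 3, 12, 10]


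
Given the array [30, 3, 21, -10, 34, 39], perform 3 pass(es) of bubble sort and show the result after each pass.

After pass 1: [3, 21, -10, 30, 34, 39] (3 swaps)
After pass 2: [3, -10, 21, 30, 34, 39] (1 swaps)
After pass 3: [-10, 3, 21, 30, 34, 39] (1 swaps)
Total swaps: 5


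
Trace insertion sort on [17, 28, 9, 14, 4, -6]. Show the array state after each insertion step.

First element 17 is already 'sorted'
Insert 28: shifted 0 elements -> [17, 28, 9, 14, 4, -6]
Insert 9: shifted 2 elements -> [9, 17, 28, 14, 4, -6]
Insert 14: shifted 2 elements -> [9, 14, 17, 28, 4, -6]
Insert 4: shifted 4 elements -> [4, 9, 14, 17, 28, -6]
Insert -6: shifted 5 elements -> [-6, 4, 9, 14, 17, 28]


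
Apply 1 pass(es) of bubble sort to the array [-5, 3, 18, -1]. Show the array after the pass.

After pass 1: [-5, 3, -1, 18] (1 swaps)
Total swaps: 1


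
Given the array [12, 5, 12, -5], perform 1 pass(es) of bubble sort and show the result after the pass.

After pass 1: [5, 12, -5, 12] (2 swaps)
Total swaps: 2


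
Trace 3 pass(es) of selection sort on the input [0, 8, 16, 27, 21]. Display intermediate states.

Pass 1: Select minimum 0 at index 0, swap -> [0, 8, 16, 27, 21]
Pass 2: Select minimum 8 at index 1, swap -> [0, 8, 16, 27, 21]
Pass 3: Select minimum 16 at index 2, swap -> [0, 8, 16, 27, 21]


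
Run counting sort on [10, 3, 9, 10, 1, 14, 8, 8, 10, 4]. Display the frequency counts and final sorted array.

Count array: [0, 1, 0, 1, 1, 0, 0, 0, 2, 1, 3, 0, 0, 0, 1]
(count[i] = number of elements equal to i)
Cumulative count: [0, 1, 1, 2, 3, 3, 3, 3, 5, 6, 9, 9, 9, 9, 10]
Sorted: [1, 3, 4, 8, 8, 9, 10, 10, 10, 14]


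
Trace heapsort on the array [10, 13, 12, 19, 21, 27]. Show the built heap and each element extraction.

Build heap: [27, 21, 12, 19, 13, 10]
Extract 27: [21, 19, 12, 10, 13, 27]
Extract 21: [19, 13, 12, 10, 21, 27]
Extract 19: [13, 10, 12, 19, 21, 27]
Extract 13: [12, 10, 13, 19, 21, 27]
Extract 12: [10, 12, 13, 19, 21, 27]


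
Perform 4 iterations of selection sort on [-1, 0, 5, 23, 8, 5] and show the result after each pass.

Pass 1: Select minimum -1 at index 0, swap -> [-1, 0, 5, 23, 8, 5]
Pass 2: Select minimum 0 at index 1, swap -> [-1, 0, 5, 23, 8, 5]
Pass 3: Select minimum 5 at index 2, swap -> [-1, 0, 5, 23, 8, 5]
Pass 4: Select minimum 5 at index 5, swap -> [-1, 0, 5, 5, 8, 23]


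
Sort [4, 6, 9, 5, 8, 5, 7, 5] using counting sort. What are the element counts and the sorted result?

Count array: [0, 0, 0, 0, 1, 3, 1, 1, 1, 1]
(count[i] = number of elements equal to i)
Cumulative count: [0, 0, 0, 0, 1, 4, 5, 6, 7, 8]
Sorted: [4, 5, 5, 5, 6, 7, 8, 9]


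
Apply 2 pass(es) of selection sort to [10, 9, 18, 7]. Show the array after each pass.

Pass 1: Select minimum 7 at index 3, swap -> [7, 9, 18, 10]
Pass 2: Select minimum 9 at index 1, swap -> [7, 9, 18, 10]


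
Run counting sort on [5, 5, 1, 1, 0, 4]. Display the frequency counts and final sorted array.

Count array: [1, 2, 0, 0, 1, 2]
(count[i] = number of elements equal to i)
Cumulative count: [1, 3, 3, 3, 4, 6]
Sorted: [0, 1, 1, 4, 5, 5]


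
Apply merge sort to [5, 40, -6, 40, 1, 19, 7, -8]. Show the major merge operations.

Divide and conquer:
  Merge [5] + [40] -> [5, 40]
  Merge [-6] + [40] -> [-6, 40]
  Merge [5, 40] + [-6, 40] -> [-6, 5, 40, 40]
  Merge [1] + [19] -> [1, 19]
  Merge [7] + [-8] -> [-8, 7]
  Merge [1, 19] + [-8, 7] -> [-8, 1, 7, 19]
  Merge [-6, 5, 40, 40] + [-8, 1, 7, 19] -> [-8, -6, 1, 5, 7, 19, 40, 40]


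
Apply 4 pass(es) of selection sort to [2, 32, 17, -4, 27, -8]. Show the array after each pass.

Pass 1: Select minimum -8 at index 5, swap -> [-8, 32, 17, -4, 27, 2]
Pass 2: Select minimum -4 at index 3, swap -> [-8, -4, 17, 32, 27, 2]
Pass 3: Select minimum 2 at index 5, swap -> [-8, -4, 2, 32, 27, 17]
Pass 4: Select minimum 17 at index 5, swap -> [-8, -4, 2, 17, 27, 32]


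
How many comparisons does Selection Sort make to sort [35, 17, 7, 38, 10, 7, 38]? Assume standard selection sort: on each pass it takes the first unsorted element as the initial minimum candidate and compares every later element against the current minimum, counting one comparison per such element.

Pass 1: scan indices 1..6 for the minimum = 6 comparison(s); min is 7, place at index 0 -> [7, 17, 35, 38, 10, 7, 38]
Pass 2: scan indices 2..6 for the minimum = 5 comparison(s); min is 7, place at index 1 -> [7, 7, 35, 38, 10, 17, 38]
Pass 3: scan indices 3..6 for the minimum = 4 comparison(s); min is 10, place at index 2 -> [7, 7, 10, 38, 35, 17, 38]
Pass 4: scan indices 4..6 for the minimum = 3 comparison(s); min is 17, place at index 3 -> [7, 7, 10, 17, 35, 38, 38]
Pass 5: scan indices 5..6 for the minimum = 2 comparison(s); min is 35, place at index 4 -> [7, 7, 10, 17, 35, 38, 38]
Pass 6: scan indices 6..6 for the minimum = 1 comparison(s); min is 38, place at index 5 -> [7, 7, 10, 17, 35, 38, 38]
Selection sort always scans the whole unsorted suffix, so the count is (n-1) + (n-2) + ... + 1 = n(n-1)/2 = 7*6/2 = 21 regardless of the input order.
Total comparisons: 6 + 5 + 4 + 3 + 2 + 1 = 21


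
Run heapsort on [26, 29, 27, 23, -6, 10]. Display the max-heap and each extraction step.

Build heap: [29, 26, 27, 23, -6, 10]
Extract 29: [27, 26, 10, 23, -6, 29]
Extract 27: [26, 23, 10, -6, 27, 29]
Extract 26: [23, -6, 10, 26, 27, 29]
Extract 23: [10, -6, 23, 26, 27, 29]
Extract 10: [-6, 10, 23, 26, 27, 29]


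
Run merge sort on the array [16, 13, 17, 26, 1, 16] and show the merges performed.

Divide and conquer:
  Merge [13] + [17] -> [13, 17]
  Merge [16] + [13, 17] -> [13, 16, 17]
  Merge [1] + [16] -> [1, 16]
  Merge [26] + [1, 16] -> [1, 16, 26]
  Merge [13, 16, 17] + [1, 16, 26] -> [1, 13, 16, 16, 17, 26]


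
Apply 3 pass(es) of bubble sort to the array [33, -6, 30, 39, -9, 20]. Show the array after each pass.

After pass 1: [-6, 30, 33, -9, 20, 39] (4 swaps)
After pass 2: [-6, 30, -9, 20, 33, 39] (2 swaps)
After pass 3: [-6, -9, 20, 30, 33, 39] (2 swaps)
Total swaps: 8


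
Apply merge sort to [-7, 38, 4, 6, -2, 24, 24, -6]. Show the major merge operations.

Divide and conquer:
  Merge [-7] + [38] -> [-7, 38]
  Merge [4] + [6] -> [4, 6]
  Merge [-7, 38] + [4, 6] -> [-7, 4, 6, 38]
  Merge [-2] + [24] -> [-2, 24]
  Merge [24] + [-6] -> [-6, 24]
  Merge [-2, 24] + [-6, 24] -> [-6, -2, 24, 24]
  Merge [-7, 4, 6, 38] + [-6, -2, 24, 24] -> [-7, -6, -2, 4, 6, 24, 24, 38]


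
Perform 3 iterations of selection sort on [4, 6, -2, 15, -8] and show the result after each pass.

Pass 1: Select minimum -8 at index 4, swap -> [-8, 6, -2, 15, 4]
Pass 2: Select minimum -2 at index 2, swap -> [-8, -2, 6, 15, 4]
Pass 3: Select minimum 4 at index 4, swap -> [-8, -2, 4, 15, 6]


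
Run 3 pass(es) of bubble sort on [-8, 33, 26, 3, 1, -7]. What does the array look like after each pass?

After pass 1: [-8, 26, 3, 1, -7, 33] (4 swaps)
After pass 2: [-8, 3, 1, -7, 26, 33] (3 swaps)
After pass 3: [-8, 1, -7, 3, 26, 33] (2 swaps)
Total swaps: 9


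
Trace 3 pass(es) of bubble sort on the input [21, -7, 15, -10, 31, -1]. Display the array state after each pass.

After pass 1: [-7, 15, -10, 21, -1, 31] (4 swaps)
After pass 2: [-7, -10, 15, -1, 21, 31] (2 swaps)
After pass 3: [-10, -7, -1, 15, 21, 31] (2 swaps)
Total swaps: 8


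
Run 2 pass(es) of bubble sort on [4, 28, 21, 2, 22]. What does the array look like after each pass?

After pass 1: [4, 21, 2, 22, 28] (3 swaps)
After pass 2: [4, 2, 21, 22, 28] (1 swaps)
Total swaps: 4


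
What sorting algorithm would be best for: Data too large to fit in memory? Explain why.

Best choice: External merge sort
Reason: Minimizes disk I/O by sequential reads/writes


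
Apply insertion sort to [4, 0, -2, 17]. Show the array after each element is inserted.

First element 4 is already 'sorted'
Insert 0: shifted 1 elements -> [0, 4, -2, 17]
Insert -2: shifted 2 elements -> [-2, 0, 4, 17]
Insert 17: shifted 0 elements -> [-2, 0, 4, 17]


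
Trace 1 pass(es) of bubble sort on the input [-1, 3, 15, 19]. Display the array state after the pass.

After pass 1: [-1, 3, 15, 19] (0 swaps)
Total swaps: 0


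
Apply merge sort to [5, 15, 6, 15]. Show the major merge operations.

Divide and conquer:
  Merge [5] + [15] -> [5, 15]
  Merge [6] + [15] -> [6, 15]
  Merge [5, 15] + [6, 15] -> [5, 6, 15, 15]


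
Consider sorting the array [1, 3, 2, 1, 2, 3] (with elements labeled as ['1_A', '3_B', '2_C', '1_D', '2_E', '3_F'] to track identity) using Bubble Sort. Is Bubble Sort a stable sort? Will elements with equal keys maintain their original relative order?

Trace Bubble Sort on the labeled array (the key is the number; the letter only tracks identity):
  After pass 1: [1_A, 2_C, 1_D, 2_E, 3_B, 3_F]
  After pass 2: [1_A, 1_D, 2_C, 2_E, 3_B, 3_F]
  After pass 3: [1_A, 1_D, 2_C, 2_E, 3_B, 3_F] (no swaps, done)
Final order: [1_A, 1_D, 2_C, 2_E, 3_B, 3_F]
Equal keys:
  value 1: originally 1_A, 1_D; after sorting 1_A, 1_D -> order preserved
  value 2: originally 2_C, 2_E; after sorting 2_C, 2_E -> order preserved
  value 3: originally 3_B, 3_F; after sorting 3_B, 3_F -> order preserved
All equal keys kept their original relative order. Bubble Sort is stable: it only swaps adjacent elements when the left one is strictly greater, so equal keys never move past each other.
Answer: Stable


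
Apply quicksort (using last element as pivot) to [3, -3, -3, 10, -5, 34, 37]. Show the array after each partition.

Partition 1: pivot=37 at index 6 -> [3, -3, -3, 10, -5, 34, 37]
Partition 2: pivot=34 at index 5 -> [3, -3, -3, 10, -5, 34, 37]
Partition 3: pivot=-5 at index 0 -> [-5, -3, -3, 10, 3, 34, 37]
Partition 4: pivot=3 at index 3 -> [-5, -3, -3, 3, 10, 34, 37]
Partition 5: pivot=-3 at index 2 -> [-5, -3, -3, 3, 10, 34, 37]


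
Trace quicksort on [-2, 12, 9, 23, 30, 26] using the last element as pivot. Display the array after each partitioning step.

Partition 1: pivot=26 at index 4 -> [-2, 12, 9, 23, 26, 30]
Partition 2: pivot=23 at index 3 -> [-2, 12, 9, 23, 26, 30]
Partition 3: pivot=9 at index 1 -> [-2, 9, 12, 23, 26, 30]


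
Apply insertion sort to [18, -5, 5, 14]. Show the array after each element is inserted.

First element 18 is already 'sorted'
Insert -5: shifted 1 elements -> [-5, 18, 5, 14]
Insert 5: shifted 1 elements -> [-5, 5, 18, 14]
Insert 14: shifted 1 elements -> [-5, 5, 14, 18]


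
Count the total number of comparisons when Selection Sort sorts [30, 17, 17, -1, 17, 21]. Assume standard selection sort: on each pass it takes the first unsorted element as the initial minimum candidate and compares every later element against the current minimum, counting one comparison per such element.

Pass 1: scan indices 1..5 for the minimum = 5 comparison(s); min is -1, place at index 0 -> [-1, 17, 17, 30, 17, 21]
Pass 2: scan indices 2..5 for the minimum = 4 comparison(s); min is 17, place at index 1 -> [-1, 17, 17, 30, 17, 21]
Pass 3: scan indices 3..5 for the minimum = 3 comparison(s); min is 17, place at index 2 -> [-1, 17, 17, 30, 17, 21]
Pass 4: scan indices 4..5 for the minimum = 2 comparison(s); min is 17, place at index 3 -> [-1, 17, 17, 17, 30, 21]
Pass 5: scan indices 5..5 for the minimum = 1 comparison(s); min is 21, place at index 4 -> [-1, 17, 17, 17, 21, 30]
Selection sort always scans the whole unsorted suffix, so the count is (n-1) + (n-2) + ... + 1 = n(n-1)/2 = 6*5/2 = 15 regardless of the input order.
Total comparisons: 5 + 4 + 3 + 2 + 1 = 15


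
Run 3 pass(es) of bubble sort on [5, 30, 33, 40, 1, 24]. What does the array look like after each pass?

After pass 1: [5, 30, 33, 1, 24, 40] (2 swaps)
After pass 2: [5, 30, 1, 24, 33, 40] (2 swaps)
After pass 3: [5, 1, 24, 30, 33, 40] (2 swaps)
Total swaps: 6


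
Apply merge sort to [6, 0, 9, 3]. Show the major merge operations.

Divide and conquer:
  Merge [6] + [0] -> [0, 6]
  Merge [9] + [3] -> [3, 9]
  Merge [0, 6] + [3, 9] -> [0, 3, 6, 9]


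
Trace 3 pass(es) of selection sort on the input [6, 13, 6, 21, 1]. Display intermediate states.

Pass 1: Select minimum 1 at index 4, swap -> [1, 13, 6, 21, 6]
Pass 2: Select minimum 6 at index 2, swap -> [1, 6, 13, 21, 6]
Pass 3: Select minimum 6 at index 4, swap -> [1, 6, 6, 21, 13]


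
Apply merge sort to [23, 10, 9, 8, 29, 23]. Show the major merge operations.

Divide and conquer:
  Merge [10] + [9] -> [9, 10]
  Merge [23] + [9, 10] -> [9, 10, 23]
  Merge [29] + [23] -> [23, 29]
  Merge [8] + [23, 29] -> [8, 23, 29]
  Merge [9, 10, 23] + [8, 23, 29] -> [8, 9, 10, 23, 23, 29]


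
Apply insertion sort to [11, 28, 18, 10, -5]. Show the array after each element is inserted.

First element 11 is already 'sorted'
Insert 28: shifted 0 elements -> [11, 28, 18, 10, -5]
Insert 18: shifted 1 elements -> [11, 18, 28, 10, -5]
Insert 10: shifted 3 elements -> [10, 11, 18, 28, -5]
Insert -5: shifted 4 elements -> [-5, 10, 11, 18, 28]


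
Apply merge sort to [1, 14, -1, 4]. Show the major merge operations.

Divide and conquer:
  Merge [1] + [14] -> [1, 14]
  Merge [-1] + [4] -> [-1, 4]
  Merge [1, 14] + [-1, 4] -> [-1, 1, 4, 14]


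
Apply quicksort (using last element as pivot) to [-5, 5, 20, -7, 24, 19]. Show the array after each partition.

Partition 1: pivot=19 at index 3 -> [-5, 5, -7, 19, 24, 20]
Partition 2: pivot=-7 at index 0 -> [-7, 5, -5, 19, 24, 20]
Partition 3: pivot=-5 at index 1 -> [-7, -5, 5, 19, 24, 20]
Partition 4: pivot=20 at index 4 -> [-7, -5, 5, 19, 20, 24]


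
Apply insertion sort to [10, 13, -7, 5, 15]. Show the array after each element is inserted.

First element 10 is already 'sorted'
Insert 13: shifted 0 elements -> [10, 13, -7, 5, 15]
Insert -7: shifted 2 elements -> [-7, 10, 13, 5, 15]
Insert 5: shifted 2 elements -> [-7, 5, 10, 13, 15]
Insert 15: shifted 0 elements -> [-7, 5, 10, 13, 15]


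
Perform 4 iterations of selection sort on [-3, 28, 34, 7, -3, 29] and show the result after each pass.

Pass 1: Select minimum -3 at index 0, swap -> [-3, 28, 34, 7, -3, 29]
Pass 2: Select minimum -3 at index 4, swap -> [-3, -3, 34, 7, 28, 29]
Pass 3: Select minimum 7 at index 3, swap -> [-3, -3, 7, 34, 28, 29]
Pass 4: Select minimum 28 at index 4, swap -> [-3, -3, 7, 28, 34, 29]


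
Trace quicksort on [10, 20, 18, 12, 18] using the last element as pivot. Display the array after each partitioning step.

Partition 1: pivot=18 at index 3 -> [10, 18, 12, 18, 20]
Partition 2: pivot=12 at index 1 -> [10, 12, 18, 18, 20]


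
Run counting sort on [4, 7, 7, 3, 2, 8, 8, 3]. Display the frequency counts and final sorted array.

Count array: [0, 0, 1, 2, 1, 0, 0, 2, 2]
(count[i] = number of elements equal to i)
Cumulative count: [0, 0, 1, 3, 4, 4, 4, 6, 8]
Sorted: [2, 3, 3, 4, 7, 7, 8, 8]


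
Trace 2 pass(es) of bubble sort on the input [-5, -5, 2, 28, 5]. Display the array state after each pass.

After pass 1: [-5, -5, 2, 5, 28] (1 swaps)
After pass 2: [-5, -5, 2, 5, 28] (0 swaps)
Total swaps: 1


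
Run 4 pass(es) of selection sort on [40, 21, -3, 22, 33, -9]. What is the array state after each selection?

Pass 1: Select minimum -9 at index 5, swap -> [-9, 21, -3, 22, 33, 40]
Pass 2: Select minimum -3 at index 2, swap -> [-9, -3, 21, 22, 33, 40]
Pass 3: Select minimum 21 at index 2, swap -> [-9, -3, 21, 22, 33, 40]
Pass 4: Select minimum 22 at index 3, swap -> [-9, -3, 21, 22, 33, 40]


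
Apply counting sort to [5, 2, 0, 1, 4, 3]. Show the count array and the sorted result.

Count array: [1, 1, 1, 1, 1, 1]
(count[i] = number of elements equal to i)
Cumulative count: [1, 2, 3, 4, 5, 6]
Sorted: [0, 1, 2, 3, 4, 5]


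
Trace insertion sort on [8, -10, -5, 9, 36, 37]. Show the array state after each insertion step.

First element 8 is already 'sorted'
Insert -10: shifted 1 elements -> [-10, 8, -5, 9, 36, 37]
Insert -5: shifted 1 elements -> [-10, -5, 8, 9, 36, 37]
Insert 9: shifted 0 elements -> [-10, -5, 8, 9, 36, 37]
Insert 36: shifted 0 elements -> [-10, -5, 8, 9, 36, 37]
Insert 37: shifted 0 elements -> [-10, -5, 8, 9, 36, 37]


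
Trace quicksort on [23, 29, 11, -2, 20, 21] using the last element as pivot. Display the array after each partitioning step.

Partition 1: pivot=21 at index 3 -> [11, -2, 20, 21, 23, 29]
Partition 2: pivot=20 at index 2 -> [11, -2, 20, 21, 23, 29]
Partition 3: pivot=-2 at index 0 -> [-2, 11, 20, 21, 23, 29]
Partition 4: pivot=29 at index 5 -> [-2, 11, 20, 21, 23, 29]


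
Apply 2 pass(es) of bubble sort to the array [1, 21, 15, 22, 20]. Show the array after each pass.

After pass 1: [1, 15, 21, 20, 22] (2 swaps)
After pass 2: [1, 15, 20, 21, 22] (1 swaps)
Total swaps: 3


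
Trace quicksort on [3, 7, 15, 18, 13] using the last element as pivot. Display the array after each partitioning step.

Partition 1: pivot=13 at index 2 -> [3, 7, 13, 18, 15]
Partition 2: pivot=7 at index 1 -> [3, 7, 13, 18, 15]
Partition 3: pivot=15 at index 3 -> [3, 7, 13, 15, 18]


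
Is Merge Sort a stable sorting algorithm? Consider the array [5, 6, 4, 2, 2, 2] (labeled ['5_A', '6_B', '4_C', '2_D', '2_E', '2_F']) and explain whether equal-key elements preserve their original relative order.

Trace Merge Sort on the labeled array (the key is the number; the letter only tracks identity):
  Merge [6_B] + [4_C] -> [4_C, 6_B]
  Merge [5_A] + [4_C, 6_B] -> [4_C, 5_A, 6_B]
  Merge [2_E] + [2_F] -> [2_E, 2_F]
  Merge [2_D] + [2_E, 2_F] -> [2_D, 2_E, 2_F]
  Merge [4_C, 5_A, 6_B] + [2_D, 2_E, 2_F] -> [2_D, 2_E, 2_F, 4_C, 5_A, 6_B]
Final order: [2_D, 2_E, 2_F, 4_C, 5_A, 6_B]
Equal keys:
  value 2: originally 2_D, 2_E, 2_F; after sorting 2_D, 2_E, 2_F -> order preserved
All equal keys kept their original relative order. Merge Sort is stable: when the heads of the two halves are equal the merge takes from the left half first.
Answer: Stable


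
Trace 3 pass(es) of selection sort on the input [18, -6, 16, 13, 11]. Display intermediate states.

Pass 1: Select minimum -6 at index 1, swap -> [-6, 18, 16, 13, 11]
Pass 2: Select minimum 11 at index 4, swap -> [-6, 11, 16, 13, 18]
Pass 3: Select minimum 13 at index 3, swap -> [-6, 11, 13, 16, 18]


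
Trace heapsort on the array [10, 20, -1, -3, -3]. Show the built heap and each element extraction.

Build heap: [20, 10, -1, -3, -3]
Extract 20: [10, -3, -1, -3, 20]
Extract 10: [-1, -3, -3, 10, 20]
Extract -1: [-3, -3, -1, 10, 20]
Extract -3: [-3, -3, -1, 10, 20]


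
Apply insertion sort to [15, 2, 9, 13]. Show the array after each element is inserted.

First element 15 is already 'sorted'
Insert 2: shifted 1 elements -> [2, 15, 9, 13]
Insert 9: shifted 1 elements -> [2, 9, 15, 13]
Insert 13: shifted 1 elements -> [2, 9, 13, 15]


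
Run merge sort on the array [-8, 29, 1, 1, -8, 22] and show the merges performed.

Divide and conquer:
  Merge [29] + [1] -> [1, 29]
  Merge [-8] + [1, 29] -> [-8, 1, 29]
  Merge [-8] + [22] -> [-8, 22]
  Merge [1] + [-8, 22] -> [-8, 1, 22]
  Merge [-8, 1, 29] + [-8, 1, 22] -> [-8, -8, 1, 1, 22, 29]


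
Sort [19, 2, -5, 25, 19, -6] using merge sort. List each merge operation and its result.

Divide and conquer:
  Merge [2] + [-5] -> [-5, 2]
  Merge [19] + [-5, 2] -> [-5, 2, 19]
  Merge [19] + [-6] -> [-6, 19]
  Merge [25] + [-6, 19] -> [-6, 19, 25]
  Merge [-5, 2, 19] + [-6, 19, 25] -> [-6, -5, 2, 19, 19, 25]


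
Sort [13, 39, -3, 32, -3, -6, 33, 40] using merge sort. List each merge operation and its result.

Divide and conquer:
  Merge [13] + [39] -> [13, 39]
  Merge [-3] + [32] -> [-3, 32]
  Merge [13, 39] + [-3, 32] -> [-3, 13, 32, 39]
  Merge [-3] + [-6] -> [-6, -3]
  Merge [33] + [40] -> [33, 40]
  Merge [-6, -3] + [33, 40] -> [-6, -3, 33, 40]
  Merge [-3, 13, 32, 39] + [-6, -3, 33, 40] -> [-6, -3, -3, 13, 32, 33, 39, 40]


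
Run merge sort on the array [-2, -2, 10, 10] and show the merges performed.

Divide and conquer:
  Merge [-2] + [-2] -> [-2, -2]
  Merge [10] + [10] -> [10, 10]
  Merge [-2, -2] + [10, 10] -> [-2, -2, 10, 10]


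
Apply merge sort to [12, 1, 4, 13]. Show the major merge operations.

Divide and conquer:
  Merge [12] + [1] -> [1, 12]
  Merge [4] + [13] -> [4, 13]
  Merge [1, 12] + [4, 13] -> [1, 4, 12, 13]


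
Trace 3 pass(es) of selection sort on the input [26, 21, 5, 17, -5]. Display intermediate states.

Pass 1: Select minimum -5 at index 4, swap -> [-5, 21, 5, 17, 26]
Pass 2: Select minimum 5 at index 2, swap -> [-5, 5, 21, 17, 26]
Pass 3: Select minimum 17 at index 3, swap -> [-5, 5, 17, 21, 26]


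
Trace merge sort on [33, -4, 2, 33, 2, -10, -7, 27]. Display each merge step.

Divide and conquer:
  Merge [33] + [-4] -> [-4, 33]
  Merge [2] + [33] -> [2, 33]
  Merge [-4, 33] + [2, 33] -> [-4, 2, 33, 33]
  Merge [2] + [-10] -> [-10, 2]
  Merge [-7] + [27] -> [-7, 27]
  Merge [-10, 2] + [-7, 27] -> [-10, -7, 2, 27]
  Merge [-4, 2, 33, 33] + [-10, -7, 2, 27] -> [-10, -7, -4, 2, 2, 27, 33, 33]


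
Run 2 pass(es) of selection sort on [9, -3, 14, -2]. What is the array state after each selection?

Pass 1: Select minimum -3 at index 1, swap -> [-3, 9, 14, -2]
Pass 2: Select minimum -2 at index 3, swap -> [-3, -2, 14, 9]


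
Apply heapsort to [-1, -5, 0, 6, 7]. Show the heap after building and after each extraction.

Build heap: [7, 6, 0, -1, -5]
Extract 7: [6, -1, 0, -5, 7]
Extract 6: [0, -1, -5, 6, 7]
Extract 0: [-1, -5, 0, 6, 7]
Extract -1: [-5, -1, 0, 6, 7]


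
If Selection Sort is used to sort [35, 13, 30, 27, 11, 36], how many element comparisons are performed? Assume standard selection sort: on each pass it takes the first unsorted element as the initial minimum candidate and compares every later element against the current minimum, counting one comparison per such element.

Pass 1: scan indices 1..5 for the minimum = 5 comparison(s); min is 11, place at index 0 -> [11, 13, 30, 27, 35, 36]
Pass 2: scan indices 2..5 for the minimum = 4 comparison(s); min is 13, place at index 1 -> [11, 13, 30, 27, 35, 36]
Pass 3: scan indices 3..5 for the minimum = 3 comparison(s); min is 27, place at index 2 -> [11, 13, 27, 30, 35, 36]
Pass 4: scan indices 4..5 for the minimum = 2 comparison(s); min is 30, place at index 3 -> [11, 13, 27, 30, 35, 36]
Pass 5: scan indices 5..5 for the minimum = 1 comparison(s); min is 35, place at index 4 -> [11, 13, 27, 30, 35, 36]
Selection sort always scans the whole unsorted suffix, so the count is (n-1) + (n-2) + ... + 1 = n(n-1)/2 = 6*5/2 = 15 regardless of the input order.
Total comparisons: 5 + 4 + 3 + 2 + 1 = 15


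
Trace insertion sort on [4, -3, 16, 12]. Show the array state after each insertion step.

First element 4 is already 'sorted'
Insert -3: shifted 1 elements -> [-3, 4, 16, 12]
Insert 16: shifted 0 elements -> [-3, 4, 16, 12]
Insert 12: shifted 1 elements -> [-3, 4, 12, 16]


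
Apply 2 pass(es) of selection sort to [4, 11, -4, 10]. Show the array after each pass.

Pass 1: Select minimum -4 at index 2, swap -> [-4, 11, 4, 10]
Pass 2: Select minimum 4 at index 2, swap -> [-4, 4, 11, 10]


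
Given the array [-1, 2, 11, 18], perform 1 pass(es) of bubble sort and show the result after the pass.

After pass 1: [-1, 2, 11, 18] (0 swaps)
Total swaps: 0


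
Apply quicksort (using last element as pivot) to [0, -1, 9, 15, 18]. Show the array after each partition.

Partition 1: pivot=18 at index 4 -> [0, -1, 9, 15, 18]
Partition 2: pivot=15 at index 3 -> [0, -1, 9, 15, 18]
Partition 3: pivot=9 at index 2 -> [0, -1, 9, 15, 18]
Partition 4: pivot=-1 at index 0 -> [-1, 0, 9, 15, 18]


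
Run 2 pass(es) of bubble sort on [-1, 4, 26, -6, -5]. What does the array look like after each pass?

After pass 1: [-1, 4, -6, -5, 26] (2 swaps)
After pass 2: [-1, -6, -5, 4, 26] (2 swaps)
Total swaps: 4


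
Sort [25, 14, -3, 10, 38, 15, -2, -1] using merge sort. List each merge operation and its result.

Divide and conquer:
  Merge [25] + [14] -> [14, 25]
  Merge [-3] + [10] -> [-3, 10]
  Merge [14, 25] + [-3, 10] -> [-3, 10, 14, 25]
  Merge [38] + [15] -> [15, 38]
  Merge [-2] + [-1] -> [-2, -1]
  Merge [15, 38] + [-2, -1] -> [-2, -1, 15, 38]
  Merge [-3, 10, 14, 25] + [-2, -1, 15, 38] -> [-3, -2, -1, 10, 14, 15, 25, 38]


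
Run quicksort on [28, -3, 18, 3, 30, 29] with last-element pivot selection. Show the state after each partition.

Partition 1: pivot=29 at index 4 -> [28, -3, 18, 3, 29, 30]
Partition 2: pivot=3 at index 1 -> [-3, 3, 18, 28, 29, 30]
Partition 3: pivot=28 at index 3 -> [-3, 3, 18, 28, 29, 30]


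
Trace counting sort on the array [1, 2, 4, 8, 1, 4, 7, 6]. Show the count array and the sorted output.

Count array: [0, 2, 1, 0, 2, 0, 1, 1, 1]
(count[i] = number of elements equal to i)
Cumulative count: [0, 2, 3, 3, 5, 5, 6, 7, 8]
Sorted: [1, 1, 2, 4, 4, 6, 7, 8]


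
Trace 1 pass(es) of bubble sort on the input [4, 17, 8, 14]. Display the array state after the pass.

After pass 1: [4, 8, 14, 17] (2 swaps)
Total swaps: 2


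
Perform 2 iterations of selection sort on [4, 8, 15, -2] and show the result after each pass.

Pass 1: Select minimum -2 at index 3, swap -> [-2, 8, 15, 4]
Pass 2: Select minimum 4 at index 3, swap -> [-2, 4, 15, 8]


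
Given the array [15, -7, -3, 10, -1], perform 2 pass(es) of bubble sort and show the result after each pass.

After pass 1: [-7, -3, 10, -1, 15] (4 swaps)
After pass 2: [-7, -3, -1, 10, 15] (1 swaps)
Total swaps: 5


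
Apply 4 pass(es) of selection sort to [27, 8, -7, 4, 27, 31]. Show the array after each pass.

Pass 1: Select minimum -7 at index 2, swap -> [-7, 8, 27, 4, 27, 31]
Pass 2: Select minimum 4 at index 3, swap -> [-7, 4, 27, 8, 27, 31]
Pass 3: Select minimum 8 at index 3, swap -> [-7, 4, 8, 27, 27, 31]
Pass 4: Select minimum 27 at index 3, swap -> [-7, 4, 8, 27, 27, 31]


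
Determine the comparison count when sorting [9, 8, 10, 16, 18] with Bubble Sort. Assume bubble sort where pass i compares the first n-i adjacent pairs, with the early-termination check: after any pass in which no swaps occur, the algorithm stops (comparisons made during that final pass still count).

Pass 1: compare adjacent pairs (0,1)..(3,4) = 4 comparison(s), 1 swap(s) -> [8, 9, 10, 16, 18]
Pass 2: compare adjacent pairs (0,1)..(2,3) = 3 comparison(s), 0 swap(s) -> [8, 9, 10, 16, 18]
No swaps in this pass, so bubble sort stops here.
Total comparisons: 4 + 3 = 7


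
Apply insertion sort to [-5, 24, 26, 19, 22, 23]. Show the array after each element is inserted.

First element -5 is already 'sorted'
Insert 24: shifted 0 elements -> [-5, 24, 26, 19, 22, 23]
Insert 26: shifted 0 elements -> [-5, 24, 26, 19, 22, 23]
Insert 19: shifted 2 elements -> [-5, 19, 24, 26, 22, 23]
Insert 22: shifted 2 elements -> [-5, 19, 22, 24, 26, 23]
Insert 23: shifted 2 elements -> [-5, 19, 22, 23, 24, 26]


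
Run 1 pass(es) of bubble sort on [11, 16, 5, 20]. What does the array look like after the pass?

After pass 1: [11, 5, 16, 20] (1 swaps)
Total swaps: 1


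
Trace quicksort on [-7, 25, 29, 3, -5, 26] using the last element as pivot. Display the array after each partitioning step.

Partition 1: pivot=26 at index 4 -> [-7, 25, 3, -5, 26, 29]
Partition 2: pivot=-5 at index 1 -> [-7, -5, 3, 25, 26, 29]
Partition 3: pivot=25 at index 3 -> [-7, -5, 3, 25, 26, 29]


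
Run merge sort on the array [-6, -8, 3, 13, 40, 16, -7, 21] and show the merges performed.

Divide and conquer:
  Merge [-6] + [-8] -> [-8, -6]
  Merge [3] + [13] -> [3, 13]
  Merge [-8, -6] + [3, 13] -> [-8, -6, 3, 13]
  Merge [40] + [16] -> [16, 40]
  Merge [-7] + [21] -> [-7, 21]
  Merge [16, 40] + [-7, 21] -> [-7, 16, 21, 40]
  Merge [-8, -6, 3, 13] + [-7, 16, 21, 40] -> [-8, -7, -6, 3, 13, 16, 21, 40]


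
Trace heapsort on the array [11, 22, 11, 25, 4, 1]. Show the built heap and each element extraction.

Build heap: [25, 22, 11, 11, 4, 1]
Extract 25: [22, 11, 11, 1, 4, 25]
Extract 22: [11, 4, 11, 1, 22, 25]
Extract 11: [11, 4, 1, 11, 22, 25]
Extract 11: [4, 1, 11, 11, 22, 25]
Extract 4: [1, 4, 11, 11, 22, 25]


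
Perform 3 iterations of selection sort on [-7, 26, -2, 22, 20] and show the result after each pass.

Pass 1: Select minimum -7 at index 0, swap -> [-7, 26, -2, 22, 20]
Pass 2: Select minimum -2 at index 2, swap -> [-7, -2, 26, 22, 20]
Pass 3: Select minimum 20 at index 4, swap -> [-7, -2, 20, 22, 26]


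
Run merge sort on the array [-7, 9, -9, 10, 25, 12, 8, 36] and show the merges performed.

Divide and conquer:
  Merge [-7] + [9] -> [-7, 9]
  Merge [-9] + [10] -> [-9, 10]
  Merge [-7, 9] + [-9, 10] -> [-9, -7, 9, 10]
  Merge [25] + [12] -> [12, 25]
  Merge [8] + [36] -> [8, 36]
  Merge [12, 25] + [8, 36] -> [8, 12, 25, 36]
  Merge [-9, -7, 9, 10] + [8, 12, 25, 36] -> [-9, -7, 8, 9, 10, 12, 25, 36]


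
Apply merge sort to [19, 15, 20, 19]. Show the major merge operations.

Divide and conquer:
  Merge [19] + [15] -> [15, 19]
  Merge [20] + [19] -> [19, 20]
  Merge [15, 19] + [19, 20] -> [15, 19, 19, 20]


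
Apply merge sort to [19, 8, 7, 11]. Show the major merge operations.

Divide and conquer:
  Merge [19] + [8] -> [8, 19]
  Merge [7] + [11] -> [7, 11]
  Merge [8, 19] + [7, 11] -> [7, 8, 11, 19]


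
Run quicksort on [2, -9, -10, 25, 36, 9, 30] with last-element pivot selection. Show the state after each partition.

Partition 1: pivot=30 at index 5 -> [2, -9, -10, 25, 9, 30, 36]
Partition 2: pivot=9 at index 3 -> [2, -9, -10, 9, 25, 30, 36]
Partition 3: pivot=-10 at index 0 -> [-10, -9, 2, 9, 25, 30, 36]
Partition 4: pivot=2 at index 2 -> [-10, -9, 2, 9, 25, 30, 36]
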